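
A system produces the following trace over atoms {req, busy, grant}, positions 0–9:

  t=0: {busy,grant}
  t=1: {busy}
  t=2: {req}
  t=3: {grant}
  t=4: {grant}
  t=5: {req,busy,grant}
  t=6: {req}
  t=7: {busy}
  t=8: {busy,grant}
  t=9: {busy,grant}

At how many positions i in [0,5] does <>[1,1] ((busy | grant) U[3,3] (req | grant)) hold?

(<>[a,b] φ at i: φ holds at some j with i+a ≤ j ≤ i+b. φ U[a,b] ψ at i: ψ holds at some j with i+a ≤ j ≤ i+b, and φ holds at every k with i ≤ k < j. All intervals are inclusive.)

1

Evaluate at each i in [0,5]:
  i=0: ✗ (none in [1,1])
  i=1: ✗ (none in [2,2])
  i=2: ✓ (witness j=3)
  i=3: ✗ (none in [4,4])
  i=4: ✗ (none in [5,5])
  i=5: ✗ (none in [6,6])
Positions where it holds: {2} → 1.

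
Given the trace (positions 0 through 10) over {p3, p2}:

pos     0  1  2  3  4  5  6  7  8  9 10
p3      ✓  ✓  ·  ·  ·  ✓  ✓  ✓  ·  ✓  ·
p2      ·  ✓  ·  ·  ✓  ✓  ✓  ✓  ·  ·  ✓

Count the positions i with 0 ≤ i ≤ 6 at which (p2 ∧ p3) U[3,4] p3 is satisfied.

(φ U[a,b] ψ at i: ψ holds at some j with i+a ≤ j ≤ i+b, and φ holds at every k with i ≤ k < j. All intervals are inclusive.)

Evaluate at each i in [0,6]:
  i=0: ✗ (no rhs in [3,4])
  i=1: ✗ (lhs fails at k=2 before rhs at j=5)
  i=2: ✗ (lhs fails at k=2 before rhs at j=5)
  i=3: ✗ (lhs fails at k=3 before rhs at j=6)
  i=4: ✗ (lhs fails at k=4 before rhs at j=7)
  i=5: ✗ (lhs fails at k=8 before rhs at j=9)
  i=6: ✗ (lhs fails at k=8 before rhs at j=9)
Positions where it holds: {} → 0.

0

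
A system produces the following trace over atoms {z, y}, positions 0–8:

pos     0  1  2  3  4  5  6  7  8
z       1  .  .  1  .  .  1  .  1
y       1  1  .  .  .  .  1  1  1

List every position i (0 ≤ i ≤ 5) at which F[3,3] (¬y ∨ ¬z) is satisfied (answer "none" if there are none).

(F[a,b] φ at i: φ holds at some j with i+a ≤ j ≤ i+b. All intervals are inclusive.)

Evaluate at each i in [0,5]:
  i=0: ✓ (witness j=3)
  i=1: ✓ (witness j=4)
  i=2: ✓ (witness j=5)
  i=3: ✗ (none in [6,6])
  i=4: ✓ (witness j=7)
  i=5: ✗ (none in [8,8])

0, 1, 2, 4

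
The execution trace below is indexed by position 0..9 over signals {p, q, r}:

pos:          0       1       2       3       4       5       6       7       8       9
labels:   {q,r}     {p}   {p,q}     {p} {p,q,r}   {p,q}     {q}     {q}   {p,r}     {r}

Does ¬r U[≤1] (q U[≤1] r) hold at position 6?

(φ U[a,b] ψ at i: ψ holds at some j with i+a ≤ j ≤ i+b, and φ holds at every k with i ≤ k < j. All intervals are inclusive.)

Yes

Need some j in [6,7] with (q U[≤1] r), and ¬r at every k in [6,j-1].
  j=6: (q U[≤1] r) — fails.
  j=7: (q U[≤1] r) holds; ¬r holds at every k in [6,6] → satisfied.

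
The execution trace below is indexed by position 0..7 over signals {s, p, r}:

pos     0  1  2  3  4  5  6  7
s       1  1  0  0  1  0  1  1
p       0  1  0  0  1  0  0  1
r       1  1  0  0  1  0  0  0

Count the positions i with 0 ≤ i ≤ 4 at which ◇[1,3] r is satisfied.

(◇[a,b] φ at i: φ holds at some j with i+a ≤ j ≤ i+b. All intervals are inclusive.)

Evaluate at each i in [0,4]:
  i=0: ✓ (witness j=1)
  i=1: ✓ (witness j=4)
  i=2: ✓ (witness j=4)
  i=3: ✓ (witness j=4)
  i=4: ✗ (none in [5,7])
Positions where it holds: {0, 1, 2, 3} → 4.

4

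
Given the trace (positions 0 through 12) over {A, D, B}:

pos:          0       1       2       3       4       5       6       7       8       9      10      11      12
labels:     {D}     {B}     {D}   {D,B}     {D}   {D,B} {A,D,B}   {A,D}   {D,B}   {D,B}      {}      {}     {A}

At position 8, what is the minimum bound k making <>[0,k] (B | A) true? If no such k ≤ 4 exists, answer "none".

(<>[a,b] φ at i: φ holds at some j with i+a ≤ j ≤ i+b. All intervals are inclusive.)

0

Scan j = 8,9,… for (B | A):
  j=8: holds
First hit at j=8, so smallest k = 8-8 = 0.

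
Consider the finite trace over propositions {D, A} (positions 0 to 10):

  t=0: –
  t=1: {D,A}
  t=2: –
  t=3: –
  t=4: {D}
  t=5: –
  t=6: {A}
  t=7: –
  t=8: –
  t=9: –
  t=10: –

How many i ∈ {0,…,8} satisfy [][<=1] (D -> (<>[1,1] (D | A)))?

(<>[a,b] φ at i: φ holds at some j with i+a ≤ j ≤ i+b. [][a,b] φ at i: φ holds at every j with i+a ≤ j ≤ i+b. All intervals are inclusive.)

5

Evaluate at each i in [0,8]:
  i=0: ✗ (fails at j=1)
  i=1: ✗ (fails at j=1)
  i=2: ✓ (all of [2,3])
  i=3: ✗ (fails at j=4)
  i=4: ✗ (fails at j=4)
  i=5: ✓ (all of [5,6])
  i=6: ✓ (all of [6,7])
  i=7: ✓ (all of [7,8])
  i=8: ✓ (all of [8,9])
Positions where it holds: {2, 5, 6, 7, 8} → 5.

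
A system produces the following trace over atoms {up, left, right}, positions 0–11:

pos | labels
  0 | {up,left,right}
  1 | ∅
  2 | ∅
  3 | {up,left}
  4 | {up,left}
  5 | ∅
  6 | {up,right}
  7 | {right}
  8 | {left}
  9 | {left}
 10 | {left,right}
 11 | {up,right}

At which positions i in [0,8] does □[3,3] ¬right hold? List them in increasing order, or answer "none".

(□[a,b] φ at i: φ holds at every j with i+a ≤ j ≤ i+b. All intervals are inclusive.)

0, 1, 2, 5, 6

Evaluate at each i in [0,8]:
  i=0: ✓ (all of [3,3])
  i=1: ✓ (all of [4,4])
  i=2: ✓ (all of [5,5])
  i=3: ✗ (fails at j=6)
  i=4: ✗ (fails at j=7)
  i=5: ✓ (all of [8,8])
  i=6: ✓ (all of [9,9])
  i=7: ✗ (fails at j=10)
  i=8: ✗ (fails at j=11)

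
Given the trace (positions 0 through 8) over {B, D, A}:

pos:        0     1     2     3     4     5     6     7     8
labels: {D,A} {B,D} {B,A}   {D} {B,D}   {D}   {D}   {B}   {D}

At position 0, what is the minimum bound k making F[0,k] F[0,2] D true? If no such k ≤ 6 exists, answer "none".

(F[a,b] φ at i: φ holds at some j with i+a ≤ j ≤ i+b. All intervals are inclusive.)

Scan j = 0,1,… for F[0,2] D:
  j=0: holds
First hit at j=0, so smallest k = 0-0 = 0.

0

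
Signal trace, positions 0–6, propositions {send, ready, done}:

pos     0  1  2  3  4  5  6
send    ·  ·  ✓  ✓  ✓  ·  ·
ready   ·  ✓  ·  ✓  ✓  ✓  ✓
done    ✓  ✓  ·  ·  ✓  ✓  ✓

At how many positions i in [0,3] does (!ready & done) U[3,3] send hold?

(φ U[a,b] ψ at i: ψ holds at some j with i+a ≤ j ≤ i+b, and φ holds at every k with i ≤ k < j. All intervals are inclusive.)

0

Evaluate at each i in [0,3]:
  i=0: ✗ (lhs fails at k=1 before rhs at j=3)
  i=1: ✗ (lhs fails at k=1 before rhs at j=4)
  i=2: ✗ (no rhs in [5,5])
  i=3: ✗ (no rhs in [6,6])
Positions where it holds: {} → 0.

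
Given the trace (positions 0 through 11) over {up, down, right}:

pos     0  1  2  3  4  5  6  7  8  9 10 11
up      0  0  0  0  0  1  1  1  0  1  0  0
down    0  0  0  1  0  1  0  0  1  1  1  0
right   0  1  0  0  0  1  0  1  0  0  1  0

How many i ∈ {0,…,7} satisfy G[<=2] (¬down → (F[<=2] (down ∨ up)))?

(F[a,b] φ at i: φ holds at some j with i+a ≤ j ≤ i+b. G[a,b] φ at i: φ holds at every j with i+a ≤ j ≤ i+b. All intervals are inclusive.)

Evaluate at each i in [0,7]:
  i=0: ✗ (fails at j=0)
  i=1: ✓ (all of [1,3])
  i=2: ✓ (all of [2,4])
  i=3: ✓ (all of [3,5])
  i=4: ✓ (all of [4,6])
  i=5: ✓ (all of [5,7])
  i=6: ✓ (all of [6,8])
  i=7: ✓ (all of [7,9])
Positions where it holds: {1, 2, 3, 4, 5, 6, 7} → 7.

7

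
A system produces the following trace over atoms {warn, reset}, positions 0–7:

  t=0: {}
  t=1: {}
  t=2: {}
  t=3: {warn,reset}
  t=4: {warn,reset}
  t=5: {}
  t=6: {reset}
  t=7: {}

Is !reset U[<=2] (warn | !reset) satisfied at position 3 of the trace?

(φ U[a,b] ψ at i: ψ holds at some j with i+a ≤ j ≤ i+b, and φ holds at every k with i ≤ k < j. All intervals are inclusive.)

Need some j in [3,5] with (warn | !reset), and !reset at every k in [3,j-1].
  j=3: (warn | !reset) holds; no prefix to check → satisfied.

Yes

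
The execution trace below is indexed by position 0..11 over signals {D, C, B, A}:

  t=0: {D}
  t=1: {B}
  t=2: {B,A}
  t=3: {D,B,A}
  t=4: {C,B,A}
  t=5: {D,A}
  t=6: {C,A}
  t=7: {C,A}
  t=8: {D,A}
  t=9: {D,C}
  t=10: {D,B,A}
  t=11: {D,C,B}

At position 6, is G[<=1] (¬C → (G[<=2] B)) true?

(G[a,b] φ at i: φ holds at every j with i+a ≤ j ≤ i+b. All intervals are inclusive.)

Yes

Check (¬C → (G[<=2] B)) at every j in [6,7]:
  j=6: antecedent false → ✓
  j=7: antecedent false → ✓
All positions satisfy it → formula holds.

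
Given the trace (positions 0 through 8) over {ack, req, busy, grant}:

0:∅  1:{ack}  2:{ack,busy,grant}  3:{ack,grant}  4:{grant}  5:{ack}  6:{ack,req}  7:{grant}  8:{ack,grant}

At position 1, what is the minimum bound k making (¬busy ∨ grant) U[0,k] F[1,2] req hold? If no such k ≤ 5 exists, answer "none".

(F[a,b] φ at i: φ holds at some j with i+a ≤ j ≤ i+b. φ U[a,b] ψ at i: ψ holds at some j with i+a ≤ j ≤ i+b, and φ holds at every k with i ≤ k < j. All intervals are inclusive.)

3

Need earliest j ≥ 1 with F[1,2] req, and (¬busy ∨ grant) at every k in [1,j-1].
  j=1: rhs fails.
  j=2: rhs fails.
  j=3: rhs fails.
  j=4: rhs holds; lhs holds on [1,3]. k = 3.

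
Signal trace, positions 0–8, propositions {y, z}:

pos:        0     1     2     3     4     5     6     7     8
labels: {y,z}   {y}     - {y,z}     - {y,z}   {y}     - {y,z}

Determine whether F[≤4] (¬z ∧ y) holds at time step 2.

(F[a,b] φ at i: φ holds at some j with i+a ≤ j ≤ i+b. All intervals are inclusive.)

Check (¬z ∧ y) at each j in [2,6]:
  j=2: false
  j=3: false
  j=4: false
  j=5: false
  j=6: true
Found at j=6 → formula holds.

Holds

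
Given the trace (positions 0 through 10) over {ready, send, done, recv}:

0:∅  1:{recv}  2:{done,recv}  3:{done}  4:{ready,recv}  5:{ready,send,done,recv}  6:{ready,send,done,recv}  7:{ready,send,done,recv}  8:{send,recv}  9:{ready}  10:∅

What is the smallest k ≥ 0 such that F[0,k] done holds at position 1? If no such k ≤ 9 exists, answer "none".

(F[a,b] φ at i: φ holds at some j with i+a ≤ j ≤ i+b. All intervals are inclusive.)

1

Scan j = 1,2,… for done:
  j=1: fails
  j=2: holds
First hit at j=2, so smallest k = 2-1 = 1.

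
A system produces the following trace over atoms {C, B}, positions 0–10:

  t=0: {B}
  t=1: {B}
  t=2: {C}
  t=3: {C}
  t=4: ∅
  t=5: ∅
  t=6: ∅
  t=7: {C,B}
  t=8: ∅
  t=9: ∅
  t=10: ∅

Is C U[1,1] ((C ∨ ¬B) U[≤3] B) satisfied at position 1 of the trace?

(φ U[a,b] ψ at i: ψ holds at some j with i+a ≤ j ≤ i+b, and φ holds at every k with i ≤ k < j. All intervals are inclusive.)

No

Need some j in [2,2] with ((C ∨ ¬B) U[≤3] B), and C at every k in [1,j-1].
  j=2: ((C ∨ ¬B) U[≤3] B) — fails.
No j in the window works → until fails.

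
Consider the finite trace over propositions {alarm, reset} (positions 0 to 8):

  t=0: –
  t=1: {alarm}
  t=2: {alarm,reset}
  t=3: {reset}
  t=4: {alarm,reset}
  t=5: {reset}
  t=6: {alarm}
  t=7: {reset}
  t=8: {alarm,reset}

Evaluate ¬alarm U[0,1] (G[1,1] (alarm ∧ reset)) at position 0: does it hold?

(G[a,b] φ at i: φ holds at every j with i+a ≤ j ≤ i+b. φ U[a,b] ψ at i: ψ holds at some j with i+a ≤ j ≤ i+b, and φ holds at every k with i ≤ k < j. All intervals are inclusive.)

Holds

Need some j in [0,1] with G[1,1] (alarm ∧ reset), and ¬alarm at every k in [0,j-1].
  j=0: G[1,1] (alarm ∧ reset) — fails at 1.
  j=1: G[1,1] (alarm ∧ reset) holds; ¬alarm holds at every k in [0,0] → satisfied.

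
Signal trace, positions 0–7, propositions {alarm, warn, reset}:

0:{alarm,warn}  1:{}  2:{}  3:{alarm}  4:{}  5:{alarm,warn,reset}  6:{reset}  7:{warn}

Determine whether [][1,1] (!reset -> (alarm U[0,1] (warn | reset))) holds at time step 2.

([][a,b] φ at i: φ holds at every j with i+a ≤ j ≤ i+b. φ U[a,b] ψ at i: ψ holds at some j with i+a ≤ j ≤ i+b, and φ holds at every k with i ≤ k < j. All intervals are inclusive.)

Check (!reset -> (alarm U[0,1] (warn | reset))) at every j in [3,3]:
  j=3: antecedent true; consequent fails → ✗
Fails at j=3 → formula fails.

Does not hold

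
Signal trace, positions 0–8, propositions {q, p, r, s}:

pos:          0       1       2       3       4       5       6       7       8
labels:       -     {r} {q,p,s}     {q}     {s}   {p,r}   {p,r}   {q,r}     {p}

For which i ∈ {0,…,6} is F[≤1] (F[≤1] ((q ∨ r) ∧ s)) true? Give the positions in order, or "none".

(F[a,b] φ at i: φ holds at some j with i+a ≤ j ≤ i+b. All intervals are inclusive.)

0, 1, 2

Evaluate at each i in [0,6]:
  i=0: ✓ (witness j=1)
  i=1: ✓ (witness j=1)
  i=2: ✓ (witness j=2)
  i=3: ✗ (none in [3,4])
  i=4: ✗ (none in [4,5])
  i=5: ✗ (none in [5,6])
  i=6: ✗ (none in [6,7])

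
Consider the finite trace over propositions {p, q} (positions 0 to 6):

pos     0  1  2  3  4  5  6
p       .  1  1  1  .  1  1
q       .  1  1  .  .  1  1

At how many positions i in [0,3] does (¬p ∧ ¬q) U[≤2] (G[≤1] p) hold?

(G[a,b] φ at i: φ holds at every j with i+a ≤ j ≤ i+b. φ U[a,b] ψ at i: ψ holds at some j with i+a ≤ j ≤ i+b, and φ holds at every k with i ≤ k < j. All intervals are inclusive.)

3

Evaluate at each i in [0,3]:
  i=0: ✓ (rhs at j=1; lhs holds on [0,0])
  i=1: ✓ (rhs at j=1)
  i=2: ✓ (rhs at j=2)
  i=3: ✗ (lhs fails at k=3 before rhs at j=5)
Positions where it holds: {0, 1, 2} → 3.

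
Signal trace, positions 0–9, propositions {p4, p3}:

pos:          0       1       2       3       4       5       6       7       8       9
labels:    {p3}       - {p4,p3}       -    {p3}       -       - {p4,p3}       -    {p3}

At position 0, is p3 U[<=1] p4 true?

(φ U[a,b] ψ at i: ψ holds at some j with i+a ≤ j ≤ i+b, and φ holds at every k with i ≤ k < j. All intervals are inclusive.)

Need some j in [0,1] with p4, and p3 at every k in [0,j-1].
  j=0: p4 false.
  j=1: p4 false.
No j in the window works → until fails.

Does not hold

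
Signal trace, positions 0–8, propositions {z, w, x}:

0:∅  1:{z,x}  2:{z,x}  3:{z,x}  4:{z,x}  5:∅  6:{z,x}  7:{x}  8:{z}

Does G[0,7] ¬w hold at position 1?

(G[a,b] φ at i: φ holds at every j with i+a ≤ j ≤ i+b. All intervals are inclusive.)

Yes

Check ¬w at every j in [1,8]:
  j=1: true
  j=2: true
  j=3: true
  j=4: true
  j=5: true
  j=6: true
  j=7: true
  j=8: true
All positions satisfy it → formula holds.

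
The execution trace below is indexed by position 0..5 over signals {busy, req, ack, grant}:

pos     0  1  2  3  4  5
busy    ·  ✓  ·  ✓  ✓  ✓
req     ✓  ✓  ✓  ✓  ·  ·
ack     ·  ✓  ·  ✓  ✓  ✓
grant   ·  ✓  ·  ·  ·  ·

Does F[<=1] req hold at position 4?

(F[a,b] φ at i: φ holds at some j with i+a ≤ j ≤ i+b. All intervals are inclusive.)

Check req at each j in [4,5]:
  j=4: false
  j=5: false
No position in the window satisfies it → formula fails.

False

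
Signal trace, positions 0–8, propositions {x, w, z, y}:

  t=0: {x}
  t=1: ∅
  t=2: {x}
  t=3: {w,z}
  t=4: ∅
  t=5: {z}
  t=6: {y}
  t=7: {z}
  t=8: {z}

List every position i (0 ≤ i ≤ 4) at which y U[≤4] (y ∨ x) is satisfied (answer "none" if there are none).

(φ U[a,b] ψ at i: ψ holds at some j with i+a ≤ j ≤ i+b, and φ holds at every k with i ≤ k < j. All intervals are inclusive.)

Evaluate at each i in [0,4]:
  i=0: ✓ (rhs at j=0)
  i=1: ✗ (lhs fails at k=1 before rhs at j=2)
  i=2: ✓ (rhs at j=2)
  i=3: ✗ (lhs fails at k=3 before rhs at j=6)
  i=4: ✗ (lhs fails at k=4 before rhs at j=6)

0, 2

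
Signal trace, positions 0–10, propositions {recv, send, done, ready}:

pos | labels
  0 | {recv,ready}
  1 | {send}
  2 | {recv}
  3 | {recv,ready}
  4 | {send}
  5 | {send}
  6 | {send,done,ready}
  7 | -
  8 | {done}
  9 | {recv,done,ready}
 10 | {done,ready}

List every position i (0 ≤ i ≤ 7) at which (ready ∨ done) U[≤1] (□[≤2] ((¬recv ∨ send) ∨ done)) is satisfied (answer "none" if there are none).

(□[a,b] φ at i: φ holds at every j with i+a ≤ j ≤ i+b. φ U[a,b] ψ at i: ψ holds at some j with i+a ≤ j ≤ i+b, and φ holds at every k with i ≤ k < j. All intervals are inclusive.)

Evaluate at each i in [0,7]:
  i=0: ✗ (no rhs in [0,1])
  i=1: ✗ (no rhs in [1,2])
  i=2: ✗ (no rhs in [2,3])
  i=3: ✓ (rhs at j=4; lhs holds on [3,3])
  i=4: ✓ (rhs at j=4)
  i=5: ✓ (rhs at j=5)
  i=6: ✓ (rhs at j=6)
  i=7: ✓ (rhs at j=7)

3, 4, 5, 6, 7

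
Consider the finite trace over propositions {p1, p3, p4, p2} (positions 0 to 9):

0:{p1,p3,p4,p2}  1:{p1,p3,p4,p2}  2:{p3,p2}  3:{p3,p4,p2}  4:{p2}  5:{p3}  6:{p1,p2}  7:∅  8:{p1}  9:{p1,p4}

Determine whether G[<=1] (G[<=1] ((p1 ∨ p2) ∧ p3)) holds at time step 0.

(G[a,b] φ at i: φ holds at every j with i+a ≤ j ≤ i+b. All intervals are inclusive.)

Check G[<=1] ((p1 ∨ p2) ∧ p3) at every j in [0,1]:
  j=0: holds on [0,1]
  j=1: holds on [1,2]
All positions satisfy it → formula holds.

Yes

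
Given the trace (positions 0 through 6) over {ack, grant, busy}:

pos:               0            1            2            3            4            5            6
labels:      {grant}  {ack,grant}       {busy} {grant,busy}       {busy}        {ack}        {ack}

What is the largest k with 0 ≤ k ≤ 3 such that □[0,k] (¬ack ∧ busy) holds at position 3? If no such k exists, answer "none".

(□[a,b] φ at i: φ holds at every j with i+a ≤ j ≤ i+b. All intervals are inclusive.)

1

(¬ack ∧ busy) must hold from j=3 onward; find where it first fails.
  j=3: holds
  j=4: holds
  j=5: fails
Holds on [3,4], so largest k = 1.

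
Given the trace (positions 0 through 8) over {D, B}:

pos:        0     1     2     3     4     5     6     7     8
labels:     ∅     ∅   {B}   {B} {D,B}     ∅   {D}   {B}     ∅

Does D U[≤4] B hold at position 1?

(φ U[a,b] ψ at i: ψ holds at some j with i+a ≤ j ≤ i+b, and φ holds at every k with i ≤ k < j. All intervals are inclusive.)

Does not hold

Need some j in [1,5] with B, and D at every k in [1,j-1].
  j=1: B false.
  j=2: B holds, but D fails at k=1 → not this j.
  j=3: B holds, but D fails at k=1 → not this j.
  j=4: B holds, but D fails at k=1 → not this j.
  j=5: B false.
No j in the window works → until fails.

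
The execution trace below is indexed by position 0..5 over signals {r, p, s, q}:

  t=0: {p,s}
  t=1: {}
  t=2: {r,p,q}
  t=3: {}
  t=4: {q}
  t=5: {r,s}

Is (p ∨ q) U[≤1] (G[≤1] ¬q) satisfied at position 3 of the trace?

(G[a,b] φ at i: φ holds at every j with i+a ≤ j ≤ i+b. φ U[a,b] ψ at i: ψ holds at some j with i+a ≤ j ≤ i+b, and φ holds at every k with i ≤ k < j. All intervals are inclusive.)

No

Need some j in [3,4] with G[≤1] ¬q, and (p ∨ q) at every k in [3,j-1].
  j=3: G[≤1] ¬q — fails at 4.
  j=4: G[≤1] ¬q — fails at 4.
No j in the window works → until fails.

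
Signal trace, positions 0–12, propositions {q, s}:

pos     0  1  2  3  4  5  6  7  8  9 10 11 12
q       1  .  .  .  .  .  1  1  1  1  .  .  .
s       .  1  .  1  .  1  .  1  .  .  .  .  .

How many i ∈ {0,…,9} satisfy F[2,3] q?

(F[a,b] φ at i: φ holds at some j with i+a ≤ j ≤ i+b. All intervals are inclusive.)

5

Evaluate at each i in [0,9]:
  i=0: ✗ (none in [2,3])
  i=1: ✗ (none in [3,4])
  i=2: ✗ (none in [4,5])
  i=3: ✓ (witness j=6)
  i=4: ✓ (witness j=6)
  i=5: ✓ (witness j=7)
  i=6: ✓ (witness j=8)
  i=7: ✓ (witness j=9)
  i=8: ✗ (none in [10,11])
  i=9: ✗ (none in [11,12])
Positions where it holds: {3, 4, 5, 6, 7} → 5.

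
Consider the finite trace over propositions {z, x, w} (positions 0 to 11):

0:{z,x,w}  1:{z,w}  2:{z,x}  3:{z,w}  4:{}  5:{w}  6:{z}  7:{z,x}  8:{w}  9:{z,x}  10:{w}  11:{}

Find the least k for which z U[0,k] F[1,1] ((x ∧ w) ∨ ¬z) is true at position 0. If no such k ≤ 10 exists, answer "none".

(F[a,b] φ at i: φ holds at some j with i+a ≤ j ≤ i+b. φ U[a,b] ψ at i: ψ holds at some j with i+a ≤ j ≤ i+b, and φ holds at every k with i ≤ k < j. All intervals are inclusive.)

Need earliest j ≥ 0 with F[1,1] ((x ∧ w) ∨ ¬z), and z at every k in [0,j-1].
  j=0: rhs fails.
  j=1: rhs fails.
  j=2: rhs fails.
  j=3: rhs holds; lhs holds on [0,2]. k = 3.

3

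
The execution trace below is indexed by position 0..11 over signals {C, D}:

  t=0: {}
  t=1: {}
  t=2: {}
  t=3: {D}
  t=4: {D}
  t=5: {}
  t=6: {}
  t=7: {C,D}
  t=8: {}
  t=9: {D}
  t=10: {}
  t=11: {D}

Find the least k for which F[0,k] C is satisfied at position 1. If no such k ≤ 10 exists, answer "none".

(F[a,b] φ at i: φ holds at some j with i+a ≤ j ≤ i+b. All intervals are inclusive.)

Scan j = 1,2,… for C:
  j=1: fails
  j=2: fails
  j=3: fails
  j=4: fails
  j=5: fails
  j=6: fails
  j=7: holds
First hit at j=7, so smallest k = 7-1 = 6.

6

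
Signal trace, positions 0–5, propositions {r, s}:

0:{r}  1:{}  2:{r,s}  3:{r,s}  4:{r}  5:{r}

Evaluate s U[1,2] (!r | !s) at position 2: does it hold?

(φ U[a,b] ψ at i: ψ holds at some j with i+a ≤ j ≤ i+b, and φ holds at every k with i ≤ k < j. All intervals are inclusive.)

True

Need some j in [3,4] with (!r | !s), and s at every k in [2,j-1].
  j=3: (!r | !s) false.
  j=4: (!r | !s) holds; s holds at every k in [2,3] → satisfied.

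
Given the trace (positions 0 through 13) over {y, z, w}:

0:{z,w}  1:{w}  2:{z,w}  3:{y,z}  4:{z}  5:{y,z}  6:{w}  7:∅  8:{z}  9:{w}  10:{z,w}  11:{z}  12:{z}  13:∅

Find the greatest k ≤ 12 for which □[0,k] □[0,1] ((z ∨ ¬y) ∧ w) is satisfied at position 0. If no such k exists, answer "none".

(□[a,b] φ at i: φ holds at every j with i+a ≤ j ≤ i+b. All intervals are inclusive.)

1

□[0,1] ((z ∨ ¬y) ∧ w) must hold from j=0 onward; find where it first fails.
  j=0: holds
  j=1: holds
  j=2: fails
Holds on [0,1], so largest k = 1.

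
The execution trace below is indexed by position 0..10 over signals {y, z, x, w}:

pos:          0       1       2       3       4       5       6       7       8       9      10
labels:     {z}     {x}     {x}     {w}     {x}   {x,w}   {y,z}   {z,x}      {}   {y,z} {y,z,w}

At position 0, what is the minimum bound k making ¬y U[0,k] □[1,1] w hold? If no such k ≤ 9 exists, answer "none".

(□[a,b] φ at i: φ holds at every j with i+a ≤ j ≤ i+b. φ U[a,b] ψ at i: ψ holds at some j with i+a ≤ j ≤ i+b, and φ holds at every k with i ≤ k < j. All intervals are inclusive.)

2

Need earliest j ≥ 0 with □[1,1] w, and ¬y at every k in [0,j-1].
  j=0: rhs fails.
  j=1: rhs fails.
  j=2: rhs holds; lhs holds on [0,1]. k = 2.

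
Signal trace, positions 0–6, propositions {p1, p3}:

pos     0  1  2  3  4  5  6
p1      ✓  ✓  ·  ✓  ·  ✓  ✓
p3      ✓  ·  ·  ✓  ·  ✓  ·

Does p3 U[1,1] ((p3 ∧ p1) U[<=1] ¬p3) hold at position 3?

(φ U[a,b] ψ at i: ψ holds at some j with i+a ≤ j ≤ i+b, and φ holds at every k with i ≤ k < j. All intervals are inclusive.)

Holds

Need some j in [4,4] with ((p3 ∧ p1) U[<=1] ¬p3), and p3 at every k in [3,j-1].
  j=4: ((p3 ∧ p1) U[<=1] ¬p3) holds; p3 holds at every k in [3,3] → satisfied.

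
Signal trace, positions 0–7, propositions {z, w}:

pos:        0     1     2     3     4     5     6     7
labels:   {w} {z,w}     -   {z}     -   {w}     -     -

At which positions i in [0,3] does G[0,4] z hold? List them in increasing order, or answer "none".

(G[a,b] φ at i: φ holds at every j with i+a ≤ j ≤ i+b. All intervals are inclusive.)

none

Evaluate at each i in [0,3]:
  i=0: ✗ (fails at j=0)
  i=1: ✗ (fails at j=2)
  i=2: ✗ (fails at j=2)
  i=3: ✗ (fails at j=4)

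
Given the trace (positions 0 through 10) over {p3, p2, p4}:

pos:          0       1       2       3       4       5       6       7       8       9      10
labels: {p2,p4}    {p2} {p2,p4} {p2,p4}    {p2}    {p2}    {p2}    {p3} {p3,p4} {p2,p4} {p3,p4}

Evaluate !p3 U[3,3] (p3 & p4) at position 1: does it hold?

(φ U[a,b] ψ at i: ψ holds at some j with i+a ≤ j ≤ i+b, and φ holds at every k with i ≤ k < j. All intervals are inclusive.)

Need some j in [4,4] with (p3 & p4), and !p3 at every k in [1,j-1].
  j=4: (p3 & p4) false.
No j in the window works → until fails.

Does not hold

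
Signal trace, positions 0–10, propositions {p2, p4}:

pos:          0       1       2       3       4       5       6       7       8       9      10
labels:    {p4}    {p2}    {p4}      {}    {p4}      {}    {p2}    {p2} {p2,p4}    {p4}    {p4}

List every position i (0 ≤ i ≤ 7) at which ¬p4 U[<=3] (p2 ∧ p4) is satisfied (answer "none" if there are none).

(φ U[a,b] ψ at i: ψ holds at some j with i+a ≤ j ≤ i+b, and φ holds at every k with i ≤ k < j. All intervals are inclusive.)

Evaluate at each i in [0,7]:
  i=0: ✗ (no rhs in [0,3])
  i=1: ✗ (no rhs in [1,4])
  i=2: ✗ (no rhs in [2,5])
  i=3: ✗ (no rhs in [3,6])
  i=4: ✗ (no rhs in [4,7])
  i=5: ✓ (rhs at j=8; lhs holds on [5,7])
  i=6: ✓ (rhs at j=8; lhs holds on [6,7])
  i=7: ✓ (rhs at j=8; lhs holds on [7,7])

5, 6, 7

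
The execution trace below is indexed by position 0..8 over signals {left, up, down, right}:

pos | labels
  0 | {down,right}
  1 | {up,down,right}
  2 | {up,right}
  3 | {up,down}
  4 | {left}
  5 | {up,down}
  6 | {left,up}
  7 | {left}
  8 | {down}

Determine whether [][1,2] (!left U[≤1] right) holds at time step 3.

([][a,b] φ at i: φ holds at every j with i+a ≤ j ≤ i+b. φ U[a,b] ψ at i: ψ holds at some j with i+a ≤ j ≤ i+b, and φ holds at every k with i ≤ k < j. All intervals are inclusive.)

Does not hold

Check (!left U[≤1] right) at every j in [4,5]:
  j=4: fails
  j=5: fails
Fails at j=4 → formula fails.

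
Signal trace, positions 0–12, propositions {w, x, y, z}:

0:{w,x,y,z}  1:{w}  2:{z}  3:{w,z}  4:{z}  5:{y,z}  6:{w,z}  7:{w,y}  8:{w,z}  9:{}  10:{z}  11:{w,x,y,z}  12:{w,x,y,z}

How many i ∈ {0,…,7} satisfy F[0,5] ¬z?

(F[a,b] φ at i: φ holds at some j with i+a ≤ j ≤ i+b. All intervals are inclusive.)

Evaluate at each i in [0,7]:
  i=0: ✓ (witness j=1)
  i=1: ✓ (witness j=1)
  i=2: ✓ (witness j=7)
  i=3: ✓ (witness j=7)
  i=4: ✓ (witness j=7)
  i=5: ✓ (witness j=7)
  i=6: ✓ (witness j=7)
  i=7: ✓ (witness j=7)
Positions where it holds: {0, 1, 2, 3, 4, 5, 6, 7} → 8.

8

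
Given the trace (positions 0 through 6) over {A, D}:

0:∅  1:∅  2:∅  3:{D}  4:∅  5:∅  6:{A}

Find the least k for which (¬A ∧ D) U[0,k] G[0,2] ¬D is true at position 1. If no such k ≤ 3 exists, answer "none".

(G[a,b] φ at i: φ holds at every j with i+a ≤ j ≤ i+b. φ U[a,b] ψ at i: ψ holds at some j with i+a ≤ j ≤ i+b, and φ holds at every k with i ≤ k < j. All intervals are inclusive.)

Need earliest j ≥ 1 with G[0,2] ¬D, and (¬A ∧ D) at every k in [1,j-1].
  j=1: rhs fails.
  j=2: rhs fails.
  j=3: rhs fails.
  j=4: rhs holds but lhs fails at k=1.
No witness within the range → none.

none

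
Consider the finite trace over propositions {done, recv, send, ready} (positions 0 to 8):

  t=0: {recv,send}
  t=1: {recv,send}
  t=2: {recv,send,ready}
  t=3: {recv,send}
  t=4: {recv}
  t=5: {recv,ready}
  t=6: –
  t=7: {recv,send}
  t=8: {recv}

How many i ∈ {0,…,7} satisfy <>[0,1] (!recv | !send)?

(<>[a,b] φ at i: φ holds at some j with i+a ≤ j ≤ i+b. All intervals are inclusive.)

5

Evaluate at each i in [0,7]:
  i=0: ✗ (none in [0,1])
  i=1: ✗ (none in [1,2])
  i=2: ✗ (none in [2,3])
  i=3: ✓ (witness j=4)
  i=4: ✓ (witness j=4)
  i=5: ✓ (witness j=5)
  i=6: ✓ (witness j=6)
  i=7: ✓ (witness j=8)
Positions where it holds: {3, 4, 5, 6, 7} → 5.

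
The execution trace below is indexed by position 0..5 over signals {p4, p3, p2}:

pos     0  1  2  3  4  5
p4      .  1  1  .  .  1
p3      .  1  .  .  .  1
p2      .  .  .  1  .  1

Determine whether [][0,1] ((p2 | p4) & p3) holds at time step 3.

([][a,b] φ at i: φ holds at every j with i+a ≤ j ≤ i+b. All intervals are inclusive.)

Check ((p2 | p4) & p3) at every j in [3,4]:
  j=3: false
  j=4: false
Fails at j=3 → formula fails.

Does not hold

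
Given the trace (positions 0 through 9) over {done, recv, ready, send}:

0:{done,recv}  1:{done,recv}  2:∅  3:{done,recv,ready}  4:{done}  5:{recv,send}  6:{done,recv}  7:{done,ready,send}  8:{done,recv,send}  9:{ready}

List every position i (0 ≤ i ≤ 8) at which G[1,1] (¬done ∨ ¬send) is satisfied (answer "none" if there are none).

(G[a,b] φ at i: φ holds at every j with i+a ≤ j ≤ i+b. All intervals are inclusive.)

0, 1, 2, 3, 4, 5, 8

Evaluate at each i in [0,8]:
  i=0: ✓ (all of [1,1])
  i=1: ✓ (all of [2,2])
  i=2: ✓ (all of [3,3])
  i=3: ✓ (all of [4,4])
  i=4: ✓ (all of [5,5])
  i=5: ✓ (all of [6,6])
  i=6: ✗ (fails at j=7)
  i=7: ✗ (fails at j=8)
  i=8: ✓ (all of [9,9])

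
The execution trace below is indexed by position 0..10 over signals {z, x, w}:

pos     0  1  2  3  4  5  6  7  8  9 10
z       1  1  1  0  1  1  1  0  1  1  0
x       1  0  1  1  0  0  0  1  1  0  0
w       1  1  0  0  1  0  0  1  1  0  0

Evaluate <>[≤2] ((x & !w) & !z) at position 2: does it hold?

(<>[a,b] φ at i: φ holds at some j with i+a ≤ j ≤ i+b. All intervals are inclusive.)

Check ((x & !w) & !z) at each j in [2,4]:
  j=2: false
  j=3: true
  j=4: false
Found at j=3 → formula holds.

Holds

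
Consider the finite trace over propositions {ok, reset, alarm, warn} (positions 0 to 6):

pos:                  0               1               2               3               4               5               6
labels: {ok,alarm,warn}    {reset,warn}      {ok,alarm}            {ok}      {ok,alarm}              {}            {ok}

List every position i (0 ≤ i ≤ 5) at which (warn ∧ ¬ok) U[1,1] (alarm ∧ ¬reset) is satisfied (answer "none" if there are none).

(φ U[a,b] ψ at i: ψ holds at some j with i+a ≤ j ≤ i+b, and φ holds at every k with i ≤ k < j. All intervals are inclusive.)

Evaluate at each i in [0,5]:
  i=0: ✗ (no rhs in [1,1])
  i=1: ✓ (rhs at j=2; lhs holds on [1,1])
  i=2: ✗ (no rhs in [3,3])
  i=3: ✗ (lhs fails at k=3 before rhs at j=4)
  i=4: ✗ (no rhs in [5,5])
  i=5: ✗ (no rhs in [6,6])

1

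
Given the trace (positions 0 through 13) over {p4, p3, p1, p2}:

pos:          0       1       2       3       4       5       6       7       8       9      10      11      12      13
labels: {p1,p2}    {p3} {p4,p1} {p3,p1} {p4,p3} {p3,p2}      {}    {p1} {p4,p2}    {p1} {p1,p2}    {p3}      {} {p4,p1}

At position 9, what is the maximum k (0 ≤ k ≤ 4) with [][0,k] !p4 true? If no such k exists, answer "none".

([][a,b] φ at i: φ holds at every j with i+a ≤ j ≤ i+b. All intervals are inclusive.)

3

!p4 must hold from j=9 onward; find where it first fails.
  j=9: holds
  j=10: holds
  j=11: holds
  j=12: holds
  j=13: fails
Holds on [9,12], so largest k = 3.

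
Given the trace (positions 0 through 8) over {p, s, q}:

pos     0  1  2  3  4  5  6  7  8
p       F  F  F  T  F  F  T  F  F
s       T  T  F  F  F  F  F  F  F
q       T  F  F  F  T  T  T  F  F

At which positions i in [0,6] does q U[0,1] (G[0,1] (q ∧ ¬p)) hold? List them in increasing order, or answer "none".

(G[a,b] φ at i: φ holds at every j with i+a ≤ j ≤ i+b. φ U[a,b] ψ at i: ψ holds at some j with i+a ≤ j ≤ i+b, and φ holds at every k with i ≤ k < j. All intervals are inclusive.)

4

Evaluate at each i in [0,6]:
  i=0: ✗ (no rhs in [0,1])
  i=1: ✗ (no rhs in [1,2])
  i=2: ✗ (no rhs in [2,3])
  i=3: ✗ (lhs fails at k=3 before rhs at j=4)
  i=4: ✓ (rhs at j=4)
  i=5: ✗ (no rhs in [5,6])
  i=6: ✗ (no rhs in [6,7])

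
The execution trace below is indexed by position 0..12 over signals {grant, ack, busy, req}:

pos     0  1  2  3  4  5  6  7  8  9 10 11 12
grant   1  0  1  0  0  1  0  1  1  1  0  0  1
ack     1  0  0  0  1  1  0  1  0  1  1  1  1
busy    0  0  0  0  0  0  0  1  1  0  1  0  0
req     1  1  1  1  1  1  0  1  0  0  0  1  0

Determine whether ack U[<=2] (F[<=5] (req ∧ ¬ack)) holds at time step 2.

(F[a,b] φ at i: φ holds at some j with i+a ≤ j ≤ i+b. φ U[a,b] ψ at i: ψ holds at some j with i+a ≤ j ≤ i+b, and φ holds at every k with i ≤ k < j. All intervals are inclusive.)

Holds

Need some j in [2,4] with F[<=5] (req ∧ ¬ack), and ack at every k in [2,j-1].
  j=2: F[<=5] (req ∧ ¬ack) holds; no prefix to check → satisfied.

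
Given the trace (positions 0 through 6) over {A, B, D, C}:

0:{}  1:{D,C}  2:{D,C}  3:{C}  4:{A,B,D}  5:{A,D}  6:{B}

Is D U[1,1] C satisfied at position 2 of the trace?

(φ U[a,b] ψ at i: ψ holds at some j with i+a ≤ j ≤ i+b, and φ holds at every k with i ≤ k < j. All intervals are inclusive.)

Holds

Need some j in [3,3] with C, and D at every k in [2,j-1].
  j=3: C holds; D holds at every k in [2,2] → satisfied.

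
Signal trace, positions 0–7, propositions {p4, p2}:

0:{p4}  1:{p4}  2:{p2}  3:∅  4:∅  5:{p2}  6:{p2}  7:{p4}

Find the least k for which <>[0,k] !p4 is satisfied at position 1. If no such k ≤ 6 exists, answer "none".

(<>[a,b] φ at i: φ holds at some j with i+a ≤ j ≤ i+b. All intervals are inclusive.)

Scan j = 1,2,… for !p4:
  j=1: fails
  j=2: holds
First hit at j=2, so smallest k = 2-1 = 1.

1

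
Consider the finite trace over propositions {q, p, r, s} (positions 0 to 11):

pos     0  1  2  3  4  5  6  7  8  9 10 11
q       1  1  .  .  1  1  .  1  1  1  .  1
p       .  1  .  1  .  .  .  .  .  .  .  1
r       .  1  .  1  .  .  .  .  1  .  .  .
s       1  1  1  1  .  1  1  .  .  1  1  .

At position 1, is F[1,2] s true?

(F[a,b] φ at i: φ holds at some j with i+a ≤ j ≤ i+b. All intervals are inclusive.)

Check s at each j in [2,3]:
  j=2: true
  j=3: true
Found at j=2 → formula holds.

Yes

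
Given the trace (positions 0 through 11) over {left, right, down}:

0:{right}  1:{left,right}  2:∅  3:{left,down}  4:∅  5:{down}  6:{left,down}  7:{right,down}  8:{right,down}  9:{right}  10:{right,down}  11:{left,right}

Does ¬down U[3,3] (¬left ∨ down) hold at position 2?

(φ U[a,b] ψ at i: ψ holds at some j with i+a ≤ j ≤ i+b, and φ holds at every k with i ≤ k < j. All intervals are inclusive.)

Need some j in [5,5] with (¬left ∨ down), and ¬down at every k in [2,j-1].
  j=5: (¬left ∨ down) holds, but ¬down fails at k=3 → not this j.
No j in the window works → until fails.

Does not hold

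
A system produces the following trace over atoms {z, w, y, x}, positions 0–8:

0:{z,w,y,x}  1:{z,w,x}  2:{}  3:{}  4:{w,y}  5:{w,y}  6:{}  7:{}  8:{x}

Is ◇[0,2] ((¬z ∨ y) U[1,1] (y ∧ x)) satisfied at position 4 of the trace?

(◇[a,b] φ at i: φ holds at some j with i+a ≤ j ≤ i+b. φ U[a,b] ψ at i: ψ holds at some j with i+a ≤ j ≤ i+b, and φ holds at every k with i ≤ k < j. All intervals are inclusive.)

False

Check ((¬z ∨ y) U[1,1] (y ∧ x)) at each j in [4,6]:
  j=4: fails
  j=5: fails
  j=6: fails
No position in the window satisfies it → formula fails.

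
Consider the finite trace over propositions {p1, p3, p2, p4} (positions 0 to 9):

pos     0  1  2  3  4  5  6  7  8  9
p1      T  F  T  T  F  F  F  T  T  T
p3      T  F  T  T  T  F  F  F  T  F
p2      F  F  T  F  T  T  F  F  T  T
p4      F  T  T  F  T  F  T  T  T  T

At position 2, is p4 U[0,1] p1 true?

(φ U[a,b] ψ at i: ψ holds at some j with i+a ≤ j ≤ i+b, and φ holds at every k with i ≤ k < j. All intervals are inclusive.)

Need some j in [2,3] with p1, and p4 at every k in [2,j-1].
  j=2: p1 holds; no prefix to check → satisfied.

Yes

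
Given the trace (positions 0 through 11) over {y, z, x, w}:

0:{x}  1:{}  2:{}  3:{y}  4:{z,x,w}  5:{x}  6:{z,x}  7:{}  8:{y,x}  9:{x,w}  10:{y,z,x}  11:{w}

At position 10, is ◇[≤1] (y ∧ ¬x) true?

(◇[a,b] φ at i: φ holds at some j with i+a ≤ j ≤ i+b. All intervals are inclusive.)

Check (y ∧ ¬x) at each j in [10,11]:
  j=10: false
  j=11: false
No position in the window satisfies it → formula fails.

Does not hold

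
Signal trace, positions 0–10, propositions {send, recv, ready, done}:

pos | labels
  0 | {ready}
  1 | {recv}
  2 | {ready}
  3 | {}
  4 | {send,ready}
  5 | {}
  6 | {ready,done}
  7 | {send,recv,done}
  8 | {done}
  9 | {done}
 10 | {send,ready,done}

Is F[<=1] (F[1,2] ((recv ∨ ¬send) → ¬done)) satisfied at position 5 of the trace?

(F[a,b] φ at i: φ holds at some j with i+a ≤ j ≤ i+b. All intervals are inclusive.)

No

Check F[1,2] ((recv ∨ ¬send) → ¬done) at each j in [5,6]:
  j=5: fails (none in [6,7])
  j=6: fails (none in [7,8])
No position in the window satisfies it → formula fails.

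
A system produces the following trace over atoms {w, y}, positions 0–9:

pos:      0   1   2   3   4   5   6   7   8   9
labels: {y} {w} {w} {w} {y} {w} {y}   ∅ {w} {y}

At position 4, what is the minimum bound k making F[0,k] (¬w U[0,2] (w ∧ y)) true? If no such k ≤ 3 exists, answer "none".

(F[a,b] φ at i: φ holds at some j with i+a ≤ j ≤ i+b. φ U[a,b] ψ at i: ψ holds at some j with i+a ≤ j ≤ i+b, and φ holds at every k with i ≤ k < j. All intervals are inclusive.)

none

Scan j = 4,5,… for (¬w U[0,2] (w ∧ y)):
  j=4: fails
  j=5: fails
  j=6: fails
  j=7: fails
No j in [4,7] satisfies it → none.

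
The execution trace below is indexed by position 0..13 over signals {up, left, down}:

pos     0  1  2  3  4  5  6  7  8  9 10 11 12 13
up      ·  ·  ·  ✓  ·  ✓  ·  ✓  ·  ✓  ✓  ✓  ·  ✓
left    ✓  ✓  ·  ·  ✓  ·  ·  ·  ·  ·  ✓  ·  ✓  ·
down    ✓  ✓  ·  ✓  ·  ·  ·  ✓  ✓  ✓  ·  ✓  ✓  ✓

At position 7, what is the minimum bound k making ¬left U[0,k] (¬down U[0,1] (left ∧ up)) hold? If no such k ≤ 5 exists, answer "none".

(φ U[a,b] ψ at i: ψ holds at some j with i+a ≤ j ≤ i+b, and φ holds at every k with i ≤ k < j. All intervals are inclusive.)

Need earliest j ≥ 7 with (¬down U[0,1] (left ∧ up)), and ¬left at every k in [7,j-1].
  j=7: rhs fails.
  j=8: rhs fails.
  j=9: rhs fails.
  j=10: rhs holds; lhs holds on [7,9]. k = 3.

3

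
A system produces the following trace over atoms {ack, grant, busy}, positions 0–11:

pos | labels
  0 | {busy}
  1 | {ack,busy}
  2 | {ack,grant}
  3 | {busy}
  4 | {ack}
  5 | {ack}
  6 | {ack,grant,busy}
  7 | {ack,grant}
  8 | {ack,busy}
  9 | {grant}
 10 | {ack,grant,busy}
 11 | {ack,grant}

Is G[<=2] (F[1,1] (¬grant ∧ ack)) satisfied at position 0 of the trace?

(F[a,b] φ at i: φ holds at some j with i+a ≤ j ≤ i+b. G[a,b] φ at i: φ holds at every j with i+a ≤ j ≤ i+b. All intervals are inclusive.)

Check F[1,1] (¬grant ∧ ack) at every j in [0,2]:
  j=0: holds (witness at 1)
  j=1: fails (none in [2,2])
  j=2: fails (none in [3,3])
Fails at j=1 → formula fails.

False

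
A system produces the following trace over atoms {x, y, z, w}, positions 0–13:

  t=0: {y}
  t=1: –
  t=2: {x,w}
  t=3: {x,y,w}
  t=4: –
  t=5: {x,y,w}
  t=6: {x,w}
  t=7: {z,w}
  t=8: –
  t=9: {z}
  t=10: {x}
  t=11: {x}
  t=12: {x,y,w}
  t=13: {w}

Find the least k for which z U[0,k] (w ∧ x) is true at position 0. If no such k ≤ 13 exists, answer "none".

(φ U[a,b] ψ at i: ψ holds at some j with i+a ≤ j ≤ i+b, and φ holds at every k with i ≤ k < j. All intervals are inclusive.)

Need earliest j ≥ 0 with (w ∧ x), and z at every k in [0,j-1].
  j=0: rhs fails.
  j=1: rhs fails.
  j=2: rhs holds but lhs fails at k=0.
  j=3: rhs holds but lhs fails at k=0.
  j=4: rhs fails.
  j=5: rhs holds but lhs fails at k=0.
  j=6: rhs holds but lhs fails at k=0.
  j=7: rhs fails.
  j=8: rhs fails.
  j=9: rhs fails.
  j=10: rhs fails.
  j=11: rhs fails.
  j=12: rhs holds but lhs fails at k=0.
  j=13: rhs fails.
No witness within the range → none.

none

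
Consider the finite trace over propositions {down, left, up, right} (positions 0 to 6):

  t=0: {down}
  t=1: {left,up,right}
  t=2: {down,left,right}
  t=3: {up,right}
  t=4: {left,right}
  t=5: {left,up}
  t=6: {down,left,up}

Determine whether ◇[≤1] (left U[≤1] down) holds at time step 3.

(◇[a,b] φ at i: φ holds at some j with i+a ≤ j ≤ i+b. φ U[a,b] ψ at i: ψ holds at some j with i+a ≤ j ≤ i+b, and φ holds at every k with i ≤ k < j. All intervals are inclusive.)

False

Check (left U[≤1] down) at each j in [3,4]:
  j=3: fails
  j=4: fails
No position in the window satisfies it → formula fails.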